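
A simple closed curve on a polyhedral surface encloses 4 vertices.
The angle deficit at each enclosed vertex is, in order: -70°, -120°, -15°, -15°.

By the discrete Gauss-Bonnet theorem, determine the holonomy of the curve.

Holonomy = total enclosed curvature = (-70°) + (-120°) + (-15°) + (-15°) = -220°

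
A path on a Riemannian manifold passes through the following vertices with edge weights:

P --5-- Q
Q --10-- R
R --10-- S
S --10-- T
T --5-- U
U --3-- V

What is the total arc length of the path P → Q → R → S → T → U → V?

Arc length = 5 + 10 + 10 + 10 + 5 + 3 = 43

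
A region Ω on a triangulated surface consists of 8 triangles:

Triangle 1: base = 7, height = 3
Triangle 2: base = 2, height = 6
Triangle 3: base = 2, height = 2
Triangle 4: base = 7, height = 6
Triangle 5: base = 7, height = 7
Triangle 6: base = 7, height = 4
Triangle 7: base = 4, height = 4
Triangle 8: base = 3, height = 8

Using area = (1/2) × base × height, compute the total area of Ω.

(1/2)×7×3 + (1/2)×2×6 + (1/2)×2×2 + (1/2)×7×6 + (1/2)×7×7 + (1/2)×7×4 + (1/2)×4×4 + (1/2)×3×8 = 98.0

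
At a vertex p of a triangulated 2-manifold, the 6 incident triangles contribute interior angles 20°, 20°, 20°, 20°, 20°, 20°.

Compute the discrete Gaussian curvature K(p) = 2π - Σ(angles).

Sum of angles = 120°. K = 360° - 120° = 240°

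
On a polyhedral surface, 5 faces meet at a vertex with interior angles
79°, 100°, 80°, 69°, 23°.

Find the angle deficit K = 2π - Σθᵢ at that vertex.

Sum of angles = 351°. K = 360° - 351° = 9° = π/20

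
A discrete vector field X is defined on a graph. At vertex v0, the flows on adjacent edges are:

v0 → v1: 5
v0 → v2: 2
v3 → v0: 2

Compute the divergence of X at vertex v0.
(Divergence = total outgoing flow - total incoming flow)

Divergence = sum of outgoing flows = 5 + 2 + (-2) = 5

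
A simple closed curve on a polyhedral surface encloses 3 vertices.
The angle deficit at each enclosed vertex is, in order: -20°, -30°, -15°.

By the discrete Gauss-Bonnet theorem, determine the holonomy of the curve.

Holonomy = total enclosed curvature = (-20°) + (-30°) + (-15°) = -65°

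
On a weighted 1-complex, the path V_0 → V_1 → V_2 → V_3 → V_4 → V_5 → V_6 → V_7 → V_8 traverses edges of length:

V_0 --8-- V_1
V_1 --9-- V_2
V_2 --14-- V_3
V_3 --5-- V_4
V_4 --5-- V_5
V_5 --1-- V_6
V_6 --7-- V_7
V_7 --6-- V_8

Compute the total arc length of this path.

Arc length = 8 + 9 + 14 + 5 + 5 + 1 + 7 + 6 = 55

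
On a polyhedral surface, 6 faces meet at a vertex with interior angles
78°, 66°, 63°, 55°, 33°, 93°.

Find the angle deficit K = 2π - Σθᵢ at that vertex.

Sum of angles = 388°. K = 360° - 388° = -28° = -7π/45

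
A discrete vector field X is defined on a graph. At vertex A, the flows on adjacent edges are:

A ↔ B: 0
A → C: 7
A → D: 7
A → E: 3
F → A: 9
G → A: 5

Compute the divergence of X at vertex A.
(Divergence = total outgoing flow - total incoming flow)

Divergence = sum of outgoing flows = 0 + 7 + 7 + 3 + (-9) + (-5) = 3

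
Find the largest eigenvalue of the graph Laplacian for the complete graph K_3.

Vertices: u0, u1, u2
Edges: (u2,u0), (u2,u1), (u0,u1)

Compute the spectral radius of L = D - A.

For the complete graph K_n, L = nI − J (J = all-ones matrix). J has eigenvalues n (once, eigenvector 𝟙) and 0 (multiplicity n−1), so L has eigenvalues 0 (once) and n (multiplicity n−1). Here n = 3: eigenvalue 0 once and 3 with multiplicity 2.
Laplacian eigenvalues: [0.0, 3.0, 3.0]. Largest eigenvalue (spectral radius) = 3.0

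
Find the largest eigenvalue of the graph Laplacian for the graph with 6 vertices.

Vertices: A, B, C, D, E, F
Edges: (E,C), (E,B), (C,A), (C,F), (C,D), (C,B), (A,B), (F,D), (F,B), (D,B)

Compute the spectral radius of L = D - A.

Degrees: deg(A) = 2, deg(B) = 5, deg(C) = 5, deg(D) = 3, deg(E) = 2, deg(F) = 3.
L = D − A with rows/columns ordered (A, B, C, D, E, F):
  [ 2, -1, -1,  0,  0,  0]
  [-1,  5, -1, -1, -1, -1]
  [-1, -1,  5, -1, -1, -1]
  [ 0, -1, -1,  3,  0, -1]
  [ 0, -1, -1,  0,  2,  0]
  [ 0, -1, -1, -1,  0,  3]
Characteristic polynomial: det(λI − L) = λ(λ − 2)²(λ − 4)(λ − 6)².
Roots: λ = 0; (λ − 2) = 0 ⇒ λ = 2 (multiplicity 2); (λ − 4) = 0 ⇒ λ = 4; (λ − 6) = 0 ⇒ λ = 6 (multiplicity 2).
(Check: the roots sum (with multiplicity) to 20, matching trace L = Σdeg = 2·10 = 20.)
Laplacian eigenvalues: [0.0, 2.0, 2.0, 4.0, 6.0, 6.0]. Largest eigenvalue (spectral radius) = 6.0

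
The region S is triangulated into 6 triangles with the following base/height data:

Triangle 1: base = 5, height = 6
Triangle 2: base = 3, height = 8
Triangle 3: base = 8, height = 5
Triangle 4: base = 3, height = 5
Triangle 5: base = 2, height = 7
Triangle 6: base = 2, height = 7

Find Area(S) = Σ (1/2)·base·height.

(1/2)×5×6 + (1/2)×3×8 + (1/2)×8×5 + (1/2)×3×5 + (1/2)×2×7 + (1/2)×2×7 = 68.5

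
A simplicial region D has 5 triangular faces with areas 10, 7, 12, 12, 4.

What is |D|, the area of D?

10 + 7 + 12 + 12 + 4 = 45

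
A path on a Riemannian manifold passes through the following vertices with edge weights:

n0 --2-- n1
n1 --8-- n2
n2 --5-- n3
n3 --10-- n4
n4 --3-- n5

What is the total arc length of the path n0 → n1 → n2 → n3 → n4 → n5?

Arc length = 2 + 8 + 5 + 10 + 3 = 28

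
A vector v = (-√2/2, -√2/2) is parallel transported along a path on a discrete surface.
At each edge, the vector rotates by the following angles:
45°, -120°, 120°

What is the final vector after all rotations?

Total rotation: 45° + (-120°) + 120° = 45°. Final vector: (0, -1)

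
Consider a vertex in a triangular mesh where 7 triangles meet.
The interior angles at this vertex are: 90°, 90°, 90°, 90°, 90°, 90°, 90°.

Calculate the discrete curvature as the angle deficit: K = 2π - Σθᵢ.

Sum of angles = 630°. K = 360° - 630° = -270°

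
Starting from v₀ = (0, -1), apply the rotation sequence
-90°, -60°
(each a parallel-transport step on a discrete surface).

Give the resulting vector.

Total rotation: (-90°) + (-60°) = -150°. Final vector: (-0.5000, 0.8660)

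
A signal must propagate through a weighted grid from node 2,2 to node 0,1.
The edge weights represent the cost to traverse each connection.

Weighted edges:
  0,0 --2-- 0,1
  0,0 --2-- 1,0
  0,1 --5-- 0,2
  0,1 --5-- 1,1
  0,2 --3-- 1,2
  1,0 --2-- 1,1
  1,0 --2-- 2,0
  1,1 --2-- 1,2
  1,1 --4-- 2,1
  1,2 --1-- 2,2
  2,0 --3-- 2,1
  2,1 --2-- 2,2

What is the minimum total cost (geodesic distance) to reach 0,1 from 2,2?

Shortest path: 2,2 → 1,2 → 1,1 → 0,1, total weight = 8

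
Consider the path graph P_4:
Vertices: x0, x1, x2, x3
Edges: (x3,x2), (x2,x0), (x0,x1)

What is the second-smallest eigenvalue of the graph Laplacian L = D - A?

The path graph P_n has Laplacian eigenvalues λ_k = 2 − 2cos(kπ/n), k = 0, 1, …, n−1. Here n = 4:
k=0: 2 − 2cos(0) = 0.0; k=1: 2 − 2cos(π/4) = 0.5858; k=2: 2 − 2cos(π/2) = 2.0; k=3: 2 − 2cos(3π/4) = 3.4142.
Laplacian eigenvalues: [0.0, 0.5858, 2.0, 3.4142]. Algebraic connectivity (smallest non-zero eigenvalue) = 0.5858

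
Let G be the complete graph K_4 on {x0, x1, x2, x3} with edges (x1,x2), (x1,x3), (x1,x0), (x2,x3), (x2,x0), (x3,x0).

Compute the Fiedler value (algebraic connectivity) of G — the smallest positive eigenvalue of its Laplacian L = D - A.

For the complete graph K_n, L = nI − J (J = all-ones matrix). J has eigenvalues n (once, eigenvector 𝟙) and 0 (multiplicity n−1), so L has eigenvalues 0 (once) and n (multiplicity n−1). Here n = 4: eigenvalue 0 once and 4 with multiplicity 3.
Laplacian eigenvalues: [0.0, 4.0, 4.0, 4.0]. Algebraic connectivity (smallest non-zero eigenvalue) = 4.0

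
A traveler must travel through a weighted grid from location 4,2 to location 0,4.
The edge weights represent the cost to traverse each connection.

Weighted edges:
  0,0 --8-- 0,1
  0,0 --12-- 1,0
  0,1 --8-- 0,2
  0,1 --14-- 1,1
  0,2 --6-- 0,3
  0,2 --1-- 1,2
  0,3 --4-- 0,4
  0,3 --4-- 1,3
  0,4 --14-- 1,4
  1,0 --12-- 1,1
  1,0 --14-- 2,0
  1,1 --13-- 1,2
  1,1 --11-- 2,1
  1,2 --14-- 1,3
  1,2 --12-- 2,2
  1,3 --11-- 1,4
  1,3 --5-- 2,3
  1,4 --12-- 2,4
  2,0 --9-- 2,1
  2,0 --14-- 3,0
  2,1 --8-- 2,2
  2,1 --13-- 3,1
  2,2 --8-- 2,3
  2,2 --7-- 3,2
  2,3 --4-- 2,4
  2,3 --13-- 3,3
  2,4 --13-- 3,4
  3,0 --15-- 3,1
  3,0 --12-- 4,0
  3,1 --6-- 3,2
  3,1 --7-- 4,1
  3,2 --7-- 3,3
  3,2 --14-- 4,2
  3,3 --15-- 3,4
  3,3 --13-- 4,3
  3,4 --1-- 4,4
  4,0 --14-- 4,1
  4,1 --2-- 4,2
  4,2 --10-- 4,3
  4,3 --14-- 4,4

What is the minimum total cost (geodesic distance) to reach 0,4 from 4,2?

Shortest path: 4,2 → 3,2 → 2,2 → 2,3 → 1,3 → 0,3 → 0,4, total weight = 42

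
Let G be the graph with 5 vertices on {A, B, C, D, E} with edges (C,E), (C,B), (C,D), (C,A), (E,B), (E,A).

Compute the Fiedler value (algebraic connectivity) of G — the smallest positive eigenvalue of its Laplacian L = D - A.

Degrees: deg(A) = 2, deg(B) = 2, deg(C) = 4, deg(D) = 1, deg(E) = 3.
L = D − A with rows/columns ordered (A, B, C, D, E):
  [ 2,  0, -1,  0, -1]
  [ 0,  2, -1,  0, -1]
  [-1, -1,  4, -1, -1]
  [ 0,  0, -1,  1,  0]
  [-1, -1, -1,  0,  3]
Characteristic polynomial: det(λI − L) = λ(λ − 1)(λ − 2)(λ − 4)(λ − 5).
Roots: λ = 0; (λ − 1) = 0 ⇒ λ = 1; (λ − 2) = 0 ⇒ λ = 2; (λ − 4) = 0 ⇒ λ = 4; (λ − 5) = 0 ⇒ λ = 5.
(Check: the roots sum (with multiplicity) to 12, matching trace L = Σdeg = 2·6 = 12.)
Laplacian eigenvalues: [0.0, 1.0, 2.0, 4.0, 5.0]. Algebraic connectivity (smallest non-zero eigenvalue) = 1.0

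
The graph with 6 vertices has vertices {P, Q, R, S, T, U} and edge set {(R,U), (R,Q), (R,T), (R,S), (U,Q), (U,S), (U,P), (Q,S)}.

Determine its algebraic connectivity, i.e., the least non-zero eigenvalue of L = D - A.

Degrees: deg(P) = 1, deg(Q) = 3, deg(R) = 4, deg(S) = 3, deg(T) = 1, deg(U) = 4.
L = D − A with rows/columns ordered (P, Q, R, S, T, U):
  [ 1,  0,  0,  0,  0, -1]
  [ 0,  3, -1, -1,  0, -1]
  [ 0, -1,  4, -1, -1, -1]
  [ 0, -1, -1,  3,  0, -1]
  [ 0,  0, -1,  0,  1,  0]
  [-1, -1, -1, -1,  0,  4]
Characteristic polynomial: det(λI − L) = λ(λ² − 6λ + 4)(λ² − 6λ + 6)(λ − 4).
Roots: λ = 0; (λ² − 6λ + 4) = 0 ⇒ λ = 3 ± √5 ≈ 0.7639, 5.2361; (λ² − 6λ + 6) = 0 ⇒ λ = 3 ± √3 ≈ 1.2679, 4.7321; (λ − 4) = 0 ⇒ λ = 4.
(Check: the roots sum (with multiplicity) to 16, matching trace L = Σdeg = 2·8 = 16.)
Laplacian eigenvalues: [0.0, 0.7639, 1.2679, 4.0, 4.7321, 5.2361]. Algebraic connectivity (smallest non-zero eigenvalue) = 0.7639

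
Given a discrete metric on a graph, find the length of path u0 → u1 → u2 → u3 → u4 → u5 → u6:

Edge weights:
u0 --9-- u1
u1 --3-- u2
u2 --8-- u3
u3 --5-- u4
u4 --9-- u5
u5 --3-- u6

Arc length = 9 + 3 + 8 + 5 + 9 + 3 = 37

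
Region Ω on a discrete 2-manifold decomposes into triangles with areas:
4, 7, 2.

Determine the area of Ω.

4 + 7 + 2 = 13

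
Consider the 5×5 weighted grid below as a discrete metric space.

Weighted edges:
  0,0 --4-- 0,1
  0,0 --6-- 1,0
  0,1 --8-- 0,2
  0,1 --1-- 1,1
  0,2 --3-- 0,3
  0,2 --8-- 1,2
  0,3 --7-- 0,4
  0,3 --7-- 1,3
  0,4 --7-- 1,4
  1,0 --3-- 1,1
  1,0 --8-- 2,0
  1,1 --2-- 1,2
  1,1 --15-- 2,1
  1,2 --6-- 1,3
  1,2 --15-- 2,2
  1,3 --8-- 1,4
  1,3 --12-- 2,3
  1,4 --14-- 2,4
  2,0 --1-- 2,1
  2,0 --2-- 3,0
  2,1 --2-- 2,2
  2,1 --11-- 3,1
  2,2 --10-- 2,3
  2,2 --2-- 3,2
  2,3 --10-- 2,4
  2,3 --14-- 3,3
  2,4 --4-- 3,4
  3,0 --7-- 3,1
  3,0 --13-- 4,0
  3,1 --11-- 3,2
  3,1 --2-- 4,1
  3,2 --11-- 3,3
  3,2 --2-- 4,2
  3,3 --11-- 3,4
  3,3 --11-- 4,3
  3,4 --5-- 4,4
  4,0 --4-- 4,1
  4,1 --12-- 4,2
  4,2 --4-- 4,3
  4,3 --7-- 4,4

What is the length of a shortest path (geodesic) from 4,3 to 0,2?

Shortest path: 4,3 → 4,2 → 3,2 → 2,2 → 2,1 → 2,0 → 1,0 → 1,1 → 0,1 → 0,2, total weight = 31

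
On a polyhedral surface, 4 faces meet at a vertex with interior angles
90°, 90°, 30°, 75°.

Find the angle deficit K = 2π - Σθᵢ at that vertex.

Sum of angles = 285°. K = 360° - 285° = 75° = 5π/12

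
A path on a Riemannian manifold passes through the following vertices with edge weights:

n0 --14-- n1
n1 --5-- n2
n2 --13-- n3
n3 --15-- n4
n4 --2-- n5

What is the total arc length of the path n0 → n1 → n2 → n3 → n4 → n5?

Arc length = 14 + 5 + 13 + 15 + 2 = 49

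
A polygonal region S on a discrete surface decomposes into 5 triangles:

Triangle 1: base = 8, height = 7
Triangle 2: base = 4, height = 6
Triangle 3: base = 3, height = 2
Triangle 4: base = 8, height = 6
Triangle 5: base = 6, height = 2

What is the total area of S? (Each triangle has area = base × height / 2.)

(1/2)×8×7 + (1/2)×4×6 + (1/2)×3×2 + (1/2)×8×6 + (1/2)×6×2 = 73.0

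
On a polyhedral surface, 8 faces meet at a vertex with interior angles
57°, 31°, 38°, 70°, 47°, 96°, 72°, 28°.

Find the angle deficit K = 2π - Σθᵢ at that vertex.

Sum of angles = 439°. K = 360° - 439° = -79° = -79π/180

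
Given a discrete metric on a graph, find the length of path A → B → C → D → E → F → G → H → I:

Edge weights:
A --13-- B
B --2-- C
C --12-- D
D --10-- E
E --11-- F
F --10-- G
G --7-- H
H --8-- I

Arc length = 13 + 2 + 12 + 10 + 11 + 10 + 7 + 8 = 73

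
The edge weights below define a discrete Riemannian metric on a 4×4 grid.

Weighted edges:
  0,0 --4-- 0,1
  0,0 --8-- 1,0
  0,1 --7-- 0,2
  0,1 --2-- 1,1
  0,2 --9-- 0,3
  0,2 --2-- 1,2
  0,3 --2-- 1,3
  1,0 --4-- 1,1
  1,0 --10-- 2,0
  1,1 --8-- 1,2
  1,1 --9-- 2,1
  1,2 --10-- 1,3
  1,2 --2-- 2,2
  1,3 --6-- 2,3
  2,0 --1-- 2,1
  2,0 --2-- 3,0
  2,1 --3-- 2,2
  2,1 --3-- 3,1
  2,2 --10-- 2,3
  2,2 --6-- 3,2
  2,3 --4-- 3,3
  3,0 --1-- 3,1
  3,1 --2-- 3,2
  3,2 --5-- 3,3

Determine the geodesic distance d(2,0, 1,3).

Shortest path: 2,0 → 2,1 → 2,2 → 1,2 → 1,3, total weight = 16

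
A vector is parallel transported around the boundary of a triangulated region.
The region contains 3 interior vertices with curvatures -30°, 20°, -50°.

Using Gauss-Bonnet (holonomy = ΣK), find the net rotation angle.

Holonomy = total enclosed curvature = (-30°) + 20° + (-50°) = -60°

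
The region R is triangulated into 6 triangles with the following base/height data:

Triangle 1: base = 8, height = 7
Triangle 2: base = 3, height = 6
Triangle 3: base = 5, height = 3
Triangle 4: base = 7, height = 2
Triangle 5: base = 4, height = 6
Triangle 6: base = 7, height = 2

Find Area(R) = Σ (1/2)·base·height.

(1/2)×8×7 + (1/2)×3×6 + (1/2)×5×3 + (1/2)×7×2 + (1/2)×4×6 + (1/2)×7×2 = 70.5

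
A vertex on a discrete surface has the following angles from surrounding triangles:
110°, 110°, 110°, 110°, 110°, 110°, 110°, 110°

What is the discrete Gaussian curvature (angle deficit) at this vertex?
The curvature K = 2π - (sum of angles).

Sum of angles = 880°. K = 360° - 880° = -520°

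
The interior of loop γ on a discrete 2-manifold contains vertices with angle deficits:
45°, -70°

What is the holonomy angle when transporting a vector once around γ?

Holonomy = total enclosed curvature = 45° + (-70°) = -25°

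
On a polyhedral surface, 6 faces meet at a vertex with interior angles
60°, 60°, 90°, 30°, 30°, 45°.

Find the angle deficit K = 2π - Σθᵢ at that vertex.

Sum of angles = 315°. K = 360° - 315° = 45° = π/4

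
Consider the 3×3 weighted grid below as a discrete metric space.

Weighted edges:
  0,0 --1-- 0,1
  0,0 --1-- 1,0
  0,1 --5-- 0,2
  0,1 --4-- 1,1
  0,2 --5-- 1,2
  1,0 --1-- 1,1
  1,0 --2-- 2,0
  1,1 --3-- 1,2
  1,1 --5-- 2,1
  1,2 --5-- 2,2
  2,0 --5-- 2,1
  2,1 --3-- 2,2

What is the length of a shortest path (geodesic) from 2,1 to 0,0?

Shortest path: 2,1 → 1,1 → 1,0 → 0,0, total weight = 7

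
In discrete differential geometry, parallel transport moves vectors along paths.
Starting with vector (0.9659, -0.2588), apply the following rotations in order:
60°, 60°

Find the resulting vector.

Total rotation: 60° + 60° = 120°. Final vector: (-0.2588, 0.9659)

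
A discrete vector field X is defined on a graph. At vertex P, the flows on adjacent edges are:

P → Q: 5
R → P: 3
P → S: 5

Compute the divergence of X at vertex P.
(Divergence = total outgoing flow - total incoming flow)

Divergence = sum of outgoing flows = 5 + (-3) + 5 = 7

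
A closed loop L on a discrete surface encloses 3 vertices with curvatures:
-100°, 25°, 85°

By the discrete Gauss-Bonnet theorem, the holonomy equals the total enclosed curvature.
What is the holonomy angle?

Holonomy = total enclosed curvature = (-100°) + 25° + 85° = 10°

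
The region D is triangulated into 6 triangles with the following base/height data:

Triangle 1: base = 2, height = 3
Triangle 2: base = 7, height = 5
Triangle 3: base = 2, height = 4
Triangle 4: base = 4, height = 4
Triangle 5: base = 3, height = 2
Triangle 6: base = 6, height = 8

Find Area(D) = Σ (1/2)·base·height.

(1/2)×2×3 + (1/2)×7×5 + (1/2)×2×4 + (1/2)×4×4 + (1/2)×3×2 + (1/2)×6×8 = 59.5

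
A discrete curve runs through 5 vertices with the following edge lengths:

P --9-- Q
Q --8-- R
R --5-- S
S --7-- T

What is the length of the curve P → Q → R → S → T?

Arc length = 9 + 8 + 5 + 7 = 29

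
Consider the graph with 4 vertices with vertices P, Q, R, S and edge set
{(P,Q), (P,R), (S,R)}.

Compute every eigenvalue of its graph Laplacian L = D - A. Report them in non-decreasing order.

Degrees: deg(P) = 2, deg(Q) = 1, deg(R) = 2, deg(S) = 1.
L = D − A with rows/columns ordered (P, Q, R, S):
  [ 2, -1, -1,  0]
  [-1,  1,  0,  0]
  [-1,  0,  2, -1]
  [ 0,  0, -1,  1]
Characteristic polynomial: det(λI − L) = λ(λ² − 4λ + 2)(λ − 2).
Roots: λ = 0; (λ² − 4λ + 2) = 0 ⇒ λ = 2 ± √2 ≈ 0.5858, 3.4142; (λ − 2) = 0 ⇒ λ = 2.
(Check: the roots sum (with multiplicity) to 6, matching trace L = Σdeg = 2·3 = 6.)
Laplacian eigenvalues (increasing order): [0.0, 0.5858, 2.0, 3.4142]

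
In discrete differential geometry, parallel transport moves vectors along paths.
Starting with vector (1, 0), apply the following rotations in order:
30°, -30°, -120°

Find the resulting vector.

Total rotation: 30° + (-30°) + (-120°) = -120°. Final vector: (-0.5000, -0.8660)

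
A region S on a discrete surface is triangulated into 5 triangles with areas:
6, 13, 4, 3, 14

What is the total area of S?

6 + 13 + 4 + 3 + 14 = 40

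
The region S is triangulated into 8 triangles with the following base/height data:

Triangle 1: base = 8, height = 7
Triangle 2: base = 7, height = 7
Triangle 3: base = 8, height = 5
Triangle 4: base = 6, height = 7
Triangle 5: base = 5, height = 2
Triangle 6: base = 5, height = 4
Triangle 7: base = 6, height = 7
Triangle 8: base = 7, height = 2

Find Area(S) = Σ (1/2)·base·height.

(1/2)×8×7 + (1/2)×7×7 + (1/2)×8×5 + (1/2)×6×7 + (1/2)×5×2 + (1/2)×5×4 + (1/2)×6×7 + (1/2)×7×2 = 136.5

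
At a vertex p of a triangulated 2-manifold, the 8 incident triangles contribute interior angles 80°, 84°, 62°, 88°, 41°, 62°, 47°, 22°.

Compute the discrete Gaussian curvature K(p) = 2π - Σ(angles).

Sum of angles = 486°. K = 360° - 486° = -126° = -7π/10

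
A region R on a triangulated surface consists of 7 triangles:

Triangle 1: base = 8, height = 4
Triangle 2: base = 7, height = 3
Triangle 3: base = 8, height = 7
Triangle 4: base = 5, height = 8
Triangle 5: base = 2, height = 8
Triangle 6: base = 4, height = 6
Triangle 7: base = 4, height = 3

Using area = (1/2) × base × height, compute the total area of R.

(1/2)×8×4 + (1/2)×7×3 + (1/2)×8×7 + (1/2)×5×8 + (1/2)×2×8 + (1/2)×4×6 + (1/2)×4×3 = 100.5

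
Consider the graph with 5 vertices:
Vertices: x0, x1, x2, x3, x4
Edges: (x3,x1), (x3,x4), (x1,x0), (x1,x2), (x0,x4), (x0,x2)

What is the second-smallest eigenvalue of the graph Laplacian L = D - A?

Degrees: deg(x0) = 3, deg(x1) = 3, deg(x2) = 2, deg(x3) = 2, deg(x4) = 2.
L = D − A with rows/columns ordered (x0, x1, x2, x3, x4):
  [ 3, -1, -1,  0, -1]
  [-1,  3, -1, -1,  0]
  [-1, -1,  2,  0,  0]
  [ 0, -1,  0,  2, -1]
  [-1,  0,  0, -1,  2]
Characteristic polynomial: det(λI − L) = λ(λ² − 5λ + 5)(λ² − 7λ + 11).
Roots: λ = 0; (λ² − 5λ + 5) = 0 ⇒ λ = (5 ± √5)/2 ≈ 1.382, 3.618; (λ² − 7λ + 11) = 0 ⇒ λ = (7 ± √5)/2 ≈ 2.382, 4.618.
(Check: the roots sum (with multiplicity) to 12, matching trace L = Σdeg = 2·6 = 12.)
Laplacian eigenvalues: [0.0, 1.382, 2.382, 3.618, 4.618]. Algebraic connectivity (smallest non-zero eigenvalue) = 1.382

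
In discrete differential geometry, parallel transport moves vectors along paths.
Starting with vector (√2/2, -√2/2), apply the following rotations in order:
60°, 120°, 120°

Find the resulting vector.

Total rotation: 60° + 120° + 120° = 300° ≡ -60° (mod 360°). Final vector: (-0.2588, -0.9659)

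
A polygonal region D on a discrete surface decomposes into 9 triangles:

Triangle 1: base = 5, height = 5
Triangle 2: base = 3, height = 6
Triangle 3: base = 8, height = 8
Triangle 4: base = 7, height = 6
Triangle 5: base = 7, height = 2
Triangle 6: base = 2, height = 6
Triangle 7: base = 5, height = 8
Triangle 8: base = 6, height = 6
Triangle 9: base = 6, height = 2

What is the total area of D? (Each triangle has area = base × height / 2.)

(1/2)×5×5 + (1/2)×3×6 + (1/2)×8×8 + (1/2)×7×6 + (1/2)×7×2 + (1/2)×2×6 + (1/2)×5×8 + (1/2)×6×6 + (1/2)×6×2 = 131.5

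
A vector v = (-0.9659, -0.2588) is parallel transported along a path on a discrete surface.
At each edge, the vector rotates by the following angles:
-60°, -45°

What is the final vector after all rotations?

Total rotation: (-60°) + (-45°) = -105°. Final vector: (0, 1)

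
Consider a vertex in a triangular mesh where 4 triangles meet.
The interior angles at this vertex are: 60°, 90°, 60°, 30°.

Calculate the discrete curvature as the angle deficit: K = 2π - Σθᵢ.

Sum of angles = 240°. K = 360° - 240° = 120°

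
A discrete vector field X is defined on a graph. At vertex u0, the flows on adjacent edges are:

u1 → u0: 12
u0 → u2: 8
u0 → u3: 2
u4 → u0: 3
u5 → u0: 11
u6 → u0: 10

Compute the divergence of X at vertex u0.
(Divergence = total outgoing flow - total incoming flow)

Divergence = sum of outgoing flows = (-12) + 8 + 2 + (-3) + (-11) + (-10) = -26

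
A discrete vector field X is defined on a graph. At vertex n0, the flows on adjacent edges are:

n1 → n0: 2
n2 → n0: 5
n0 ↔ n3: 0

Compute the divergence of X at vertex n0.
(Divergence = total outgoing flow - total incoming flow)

Divergence = sum of outgoing flows = (-2) + (-5) + 0 = -7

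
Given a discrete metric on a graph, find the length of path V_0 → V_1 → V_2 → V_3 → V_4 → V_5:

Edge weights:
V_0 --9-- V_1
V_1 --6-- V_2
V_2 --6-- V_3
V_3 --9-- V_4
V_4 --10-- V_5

Arc length = 9 + 6 + 6 + 9 + 10 = 40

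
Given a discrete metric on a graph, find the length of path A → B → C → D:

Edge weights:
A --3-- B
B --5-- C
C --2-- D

Arc length = 3 + 5 + 2 = 10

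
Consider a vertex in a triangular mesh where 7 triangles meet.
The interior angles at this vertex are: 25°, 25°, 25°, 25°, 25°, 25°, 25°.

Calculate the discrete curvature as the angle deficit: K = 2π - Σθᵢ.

Sum of angles = 175°. K = 360° - 175° = 185° = 37π/36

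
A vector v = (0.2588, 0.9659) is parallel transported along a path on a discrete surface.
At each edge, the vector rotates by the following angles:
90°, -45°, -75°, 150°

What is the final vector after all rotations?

Total rotation: 90° + (-45°) + (-75°) + 150° = 120°. Final vector: (-0.9659, -0.2588)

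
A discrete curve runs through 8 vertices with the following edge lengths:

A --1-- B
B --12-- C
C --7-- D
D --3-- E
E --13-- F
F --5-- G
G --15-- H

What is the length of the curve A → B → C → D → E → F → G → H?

Arc length = 1 + 12 + 7 + 3 + 13 + 5 + 15 = 56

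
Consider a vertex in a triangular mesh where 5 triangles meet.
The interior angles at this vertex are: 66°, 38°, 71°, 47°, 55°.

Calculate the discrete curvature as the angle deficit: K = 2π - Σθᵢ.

Sum of angles = 277°. K = 360° - 277° = 83° = 83π/180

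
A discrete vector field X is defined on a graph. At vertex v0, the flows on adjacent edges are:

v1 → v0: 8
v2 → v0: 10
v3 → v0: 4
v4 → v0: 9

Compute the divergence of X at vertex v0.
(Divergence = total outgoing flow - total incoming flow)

Divergence = sum of outgoing flows = (-8) + (-10) + (-4) + (-9) = -31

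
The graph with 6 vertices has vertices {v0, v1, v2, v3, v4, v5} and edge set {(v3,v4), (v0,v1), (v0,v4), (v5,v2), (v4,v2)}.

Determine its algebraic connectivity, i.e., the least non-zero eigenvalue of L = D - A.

Degrees: deg(v0) = 2, deg(v1) = 1, deg(v2) = 2, deg(v3) = 1, deg(v4) = 3, deg(v5) = 1.
L = D − A with rows/columns ordered (v0, v1, v2, v3, v4, v5):
  [ 2, -1,  0,  0, -1,  0]
  [-1,  1,  0,  0,  0,  0]
  [ 0,  0,  2,  0, -1, -1]
  [ 0,  0,  0,  1, -1,  0]
  [-1,  0, -1, -1,  3,  0]
  [ 0,  0, -1,  0,  0,  1]
Characteristic polynomial: det(λI − L) = λ(λ² − 3λ + 1)(λ² − 5λ + 3)(λ − 2).
Roots: λ = 0; (λ² − 3λ + 1) = 0 ⇒ λ = (3 ± √5)/2 ≈ 0.382, 2.618; (λ² − 5λ + 3) = 0 ⇒ λ = (5 ± √13)/2 ≈ 0.6972, 4.3028; (λ − 2) = 0 ⇒ λ = 2.
(Check: the roots sum (with multiplicity) to 10, matching trace L = Σdeg = 2·5 = 10.)
Laplacian eigenvalues: [0.0, 0.382, 0.6972, 2.0, 2.618, 4.3028]. Algebraic connectivity (smallest non-zero eigenvalue) = 0.382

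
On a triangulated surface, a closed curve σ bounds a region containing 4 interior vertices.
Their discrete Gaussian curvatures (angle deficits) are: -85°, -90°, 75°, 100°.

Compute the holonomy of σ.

Holonomy = total enclosed curvature = (-85°) + (-90°) + 75° + 100° = 0°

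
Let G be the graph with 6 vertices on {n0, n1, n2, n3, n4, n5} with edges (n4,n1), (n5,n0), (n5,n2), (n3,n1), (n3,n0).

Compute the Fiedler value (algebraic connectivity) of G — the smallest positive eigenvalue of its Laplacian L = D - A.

Degrees: deg(n0) = 2, deg(n1) = 2, deg(n2) = 1, deg(n3) = 2, deg(n4) = 1, deg(n5) = 2.
L = D − A with rows/columns ordered (n0, n1, n2, n3, n4, n5):
  [ 2,  0,  0, -1,  0, -1]
  [ 0,  2,  0, -1, -1,  0]
  [ 0,  0,  1,  0,  0, -1]
  [-1, -1,  0,  2,  0,  0]
  [ 0, -1,  0,  0,  1,  0]
  [-1,  0, -1,  0,  0,  2]
Characteristic polynomial: det(λI − L) = λ(λ² − 4λ + 1)(λ − 1)(λ − 2)(λ − 3).
Roots: λ = 0; (λ² − 4λ + 1) = 0 ⇒ λ = 2 ± √3 ≈ 0.2679, 3.7321; (λ − 1) = 0 ⇒ λ = 1; (λ − 2) = 0 ⇒ λ = 2; (λ − 3) = 0 ⇒ λ = 3.
(Check: the roots sum (with multiplicity) to 10, matching trace L = Σdeg = 2·5 = 10.)
Laplacian eigenvalues: [0.0, 0.2679, 1.0, 2.0, 3.0, 3.7321]. Algebraic connectivity (smallest non-zero eigenvalue) = 0.2679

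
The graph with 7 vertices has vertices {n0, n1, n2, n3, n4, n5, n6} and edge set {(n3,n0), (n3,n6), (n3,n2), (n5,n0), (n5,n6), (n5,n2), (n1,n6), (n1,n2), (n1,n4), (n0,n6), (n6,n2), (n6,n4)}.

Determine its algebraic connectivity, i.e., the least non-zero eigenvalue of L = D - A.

Degrees: deg(n0) = 3, deg(n1) = 3, deg(n2) = 4, deg(n3) = 3, deg(n4) = 2, deg(n5) = 3, deg(n6) = 6.
L = D − A with rows/columns ordered (n0, n1, n2, n3, n4, n5, n6):
  [ 3,  0,  0, -1,  0, -1, -1]
  [ 0,  3, -1,  0, -1,  0, -1]
  [ 0, -1,  4, -1,  0, -1, -1]
  [-1,  0, -1,  3,  0,  0, -1]
  [ 0, -1,  0,  0,  2,  0, -1]
  [-1,  0, -1,  0,  0,  3, -1]
  [-1, -1, -1, -1, -1, -1,  6]
Characteristic polynomial: det(λI − L) = λ(λ² − 7λ + 8)(λ − 3)²(λ − 4)(λ − 7).
Roots: λ = 0; (λ² − 7λ + 8) = 0 ⇒ λ = (7 ± √17)/2 ≈ 1.4384, 5.5616; (λ − 3) = 0 ⇒ λ = 3 (multiplicity 2); (λ − 4) = 0 ⇒ λ = 4; (λ − 7) = 0 ⇒ λ = 7.
(Check: the roots sum (with multiplicity) to 24, matching trace L = Σdeg = 2·12 = 24.)
Laplacian eigenvalues: [0.0, 1.4384, 3.0, 3.0, 4.0, 5.5616, 7.0]. Algebraic connectivity (smallest non-zero eigenvalue) = 1.4384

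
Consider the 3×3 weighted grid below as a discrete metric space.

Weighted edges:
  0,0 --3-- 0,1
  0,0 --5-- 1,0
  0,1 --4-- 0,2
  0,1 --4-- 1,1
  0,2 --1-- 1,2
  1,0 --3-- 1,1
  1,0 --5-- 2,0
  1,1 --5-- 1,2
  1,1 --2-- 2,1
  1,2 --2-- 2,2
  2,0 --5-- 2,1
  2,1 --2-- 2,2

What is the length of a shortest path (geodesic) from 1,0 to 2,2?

Shortest path: 1,0 → 1,1 → 2,1 → 2,2, total weight = 7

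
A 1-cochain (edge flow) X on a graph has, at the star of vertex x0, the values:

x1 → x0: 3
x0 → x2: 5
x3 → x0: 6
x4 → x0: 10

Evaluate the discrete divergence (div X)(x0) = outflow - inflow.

Divergence = sum of outgoing flows = (-3) + 5 + (-6) + (-10) = -14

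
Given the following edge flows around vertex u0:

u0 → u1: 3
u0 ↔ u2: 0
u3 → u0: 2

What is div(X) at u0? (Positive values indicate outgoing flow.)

Divergence = sum of outgoing flows = 3 + 0 + (-2) = 1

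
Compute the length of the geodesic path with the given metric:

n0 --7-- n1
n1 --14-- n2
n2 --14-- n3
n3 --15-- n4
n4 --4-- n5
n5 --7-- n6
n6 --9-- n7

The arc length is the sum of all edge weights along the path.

Arc length = 7 + 14 + 14 + 15 + 4 + 7 + 9 = 70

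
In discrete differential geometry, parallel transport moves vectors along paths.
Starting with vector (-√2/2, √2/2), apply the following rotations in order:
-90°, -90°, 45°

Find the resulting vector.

Total rotation: (-90°) + (-90°) + 45° = -135°. Final vector: (1, 0)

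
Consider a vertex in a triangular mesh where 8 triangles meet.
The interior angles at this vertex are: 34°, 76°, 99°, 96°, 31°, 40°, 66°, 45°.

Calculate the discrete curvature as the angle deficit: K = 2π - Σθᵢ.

Sum of angles = 487°. K = 360° - 487° = -127° = -127π/180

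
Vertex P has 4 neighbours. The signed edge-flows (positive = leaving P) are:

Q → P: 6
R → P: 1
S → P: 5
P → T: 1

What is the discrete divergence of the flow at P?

Divergence = sum of outgoing flows = (-6) + (-1) + (-5) + 1 = -11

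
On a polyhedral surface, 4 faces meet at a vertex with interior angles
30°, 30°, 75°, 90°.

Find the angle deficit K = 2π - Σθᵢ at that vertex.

Sum of angles = 225°. K = 360° - 225° = 135° = 3π/4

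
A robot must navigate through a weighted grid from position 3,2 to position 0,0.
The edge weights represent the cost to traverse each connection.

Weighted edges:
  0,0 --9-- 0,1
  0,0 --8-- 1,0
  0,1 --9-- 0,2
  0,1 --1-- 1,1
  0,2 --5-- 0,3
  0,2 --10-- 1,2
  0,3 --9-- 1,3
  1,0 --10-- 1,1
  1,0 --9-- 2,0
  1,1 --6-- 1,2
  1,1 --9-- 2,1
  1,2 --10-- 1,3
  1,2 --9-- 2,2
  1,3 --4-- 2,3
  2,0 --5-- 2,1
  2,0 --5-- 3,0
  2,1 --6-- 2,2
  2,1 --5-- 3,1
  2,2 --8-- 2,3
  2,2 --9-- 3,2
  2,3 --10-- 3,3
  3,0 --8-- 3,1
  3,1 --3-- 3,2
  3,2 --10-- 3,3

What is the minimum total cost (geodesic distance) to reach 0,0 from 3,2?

Shortest path: 3,2 → 3,1 → 2,1 → 1,1 → 0,1 → 0,0, total weight = 27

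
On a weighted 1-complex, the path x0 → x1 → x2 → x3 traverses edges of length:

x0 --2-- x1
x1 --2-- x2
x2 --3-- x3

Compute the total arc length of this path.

Arc length = 2 + 2 + 3 = 7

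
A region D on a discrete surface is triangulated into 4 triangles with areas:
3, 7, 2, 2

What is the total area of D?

3 + 7 + 2 + 2 = 14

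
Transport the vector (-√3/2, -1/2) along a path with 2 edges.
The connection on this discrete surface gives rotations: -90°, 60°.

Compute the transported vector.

Total rotation: (-90°) + 60° = -30°. Final vector: (-1, 0)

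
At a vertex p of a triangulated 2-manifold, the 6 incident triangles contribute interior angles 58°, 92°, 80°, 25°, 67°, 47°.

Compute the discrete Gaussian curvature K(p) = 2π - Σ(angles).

Sum of angles = 369°. K = 360° - 369° = -9° = -π/20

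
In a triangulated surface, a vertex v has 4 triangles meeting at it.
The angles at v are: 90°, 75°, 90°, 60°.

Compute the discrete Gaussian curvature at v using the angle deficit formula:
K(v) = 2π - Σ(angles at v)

Sum of angles = 315°. K = 360° - 315° = 45° = π/4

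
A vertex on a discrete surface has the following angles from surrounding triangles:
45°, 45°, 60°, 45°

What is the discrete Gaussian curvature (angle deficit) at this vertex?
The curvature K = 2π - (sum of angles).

Sum of angles = 195°. K = 360° - 195° = 165°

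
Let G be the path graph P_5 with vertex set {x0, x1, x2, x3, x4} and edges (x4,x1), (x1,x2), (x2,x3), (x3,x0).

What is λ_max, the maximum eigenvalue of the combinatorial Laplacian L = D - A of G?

The path graph P_n has Laplacian eigenvalues λ_k = 2 − 2cos(kπ/n), k = 0, 1, …, n−1. Here n = 5:
k=0: 2 − 2cos(0) = 0.0; k=1: 2 − 2cos(π/5) = 0.382; k=2: 2 − 2cos(2π/5) = 1.382; k=3: 2 − 2cos(3π/5) = 2.618; k=4: 2 − 2cos(4π/5) = 3.618.
Laplacian eigenvalues: [0.0, 0.382, 1.382, 2.618, 3.618]. Largest eigenvalue (spectral radius) = 3.618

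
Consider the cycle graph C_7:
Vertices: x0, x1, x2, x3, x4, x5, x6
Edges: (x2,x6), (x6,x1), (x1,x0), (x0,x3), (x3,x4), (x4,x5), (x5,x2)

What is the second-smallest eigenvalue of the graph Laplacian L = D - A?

The cycle graph C_n has Laplacian eigenvalues λ_k = 2 − 2cos(2πk/n), k = 0, 1, …, n−1. Here n = 7:
k=0: 2 − 2cos(0) = 0.0; k=1: 2 − 2cos(2π/7) = 0.753; k=2: 2 − 2cos(4π/7) = 2.445; k=3: 2 − 2cos(6π/7) = 3.8019; k=4: 2 − 2cos(8π/7) = 3.8019; k=5: 2 − 2cos(10π/7) = 2.445; k=6: 2 − 2cos(12π/7) = 0.753.
Laplacian eigenvalues: [0.0, 0.753, 0.753, 2.445, 2.445, 3.8019, 3.8019]. Algebraic connectivity (smallest non-zero eigenvalue) = 0.753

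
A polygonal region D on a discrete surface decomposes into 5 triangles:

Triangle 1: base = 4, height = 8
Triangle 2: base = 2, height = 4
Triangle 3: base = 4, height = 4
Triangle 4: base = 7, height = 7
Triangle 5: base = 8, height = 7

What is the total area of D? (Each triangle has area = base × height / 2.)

(1/2)×4×8 + (1/2)×2×4 + (1/2)×4×4 + (1/2)×7×7 + (1/2)×8×7 = 80.5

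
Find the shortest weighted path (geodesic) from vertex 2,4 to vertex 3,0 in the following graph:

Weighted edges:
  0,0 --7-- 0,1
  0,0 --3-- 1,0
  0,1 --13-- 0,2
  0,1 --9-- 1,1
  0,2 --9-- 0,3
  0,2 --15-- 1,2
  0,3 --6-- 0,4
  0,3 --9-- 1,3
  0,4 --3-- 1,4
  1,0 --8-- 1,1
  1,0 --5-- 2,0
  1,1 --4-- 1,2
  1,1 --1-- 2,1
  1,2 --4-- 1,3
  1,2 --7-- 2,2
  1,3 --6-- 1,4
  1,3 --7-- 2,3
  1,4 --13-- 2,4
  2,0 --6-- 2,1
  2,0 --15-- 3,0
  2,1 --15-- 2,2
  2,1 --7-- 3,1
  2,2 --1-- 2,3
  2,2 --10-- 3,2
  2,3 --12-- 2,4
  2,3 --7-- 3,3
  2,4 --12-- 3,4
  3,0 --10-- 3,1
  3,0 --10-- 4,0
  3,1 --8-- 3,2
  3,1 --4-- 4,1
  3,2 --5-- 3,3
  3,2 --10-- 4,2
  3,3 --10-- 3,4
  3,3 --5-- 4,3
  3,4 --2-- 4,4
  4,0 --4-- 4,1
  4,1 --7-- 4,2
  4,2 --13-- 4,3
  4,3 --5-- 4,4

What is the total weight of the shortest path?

Shortest path: 2,4 → 2,3 → 2,2 → 3,2 → 3,1 → 3,0, total weight = 41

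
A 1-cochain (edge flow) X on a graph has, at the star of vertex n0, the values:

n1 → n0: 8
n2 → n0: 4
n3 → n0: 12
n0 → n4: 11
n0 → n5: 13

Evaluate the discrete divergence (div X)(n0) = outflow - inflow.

Divergence = sum of outgoing flows = (-8) + (-4) + (-12) + 11 + 13 = 0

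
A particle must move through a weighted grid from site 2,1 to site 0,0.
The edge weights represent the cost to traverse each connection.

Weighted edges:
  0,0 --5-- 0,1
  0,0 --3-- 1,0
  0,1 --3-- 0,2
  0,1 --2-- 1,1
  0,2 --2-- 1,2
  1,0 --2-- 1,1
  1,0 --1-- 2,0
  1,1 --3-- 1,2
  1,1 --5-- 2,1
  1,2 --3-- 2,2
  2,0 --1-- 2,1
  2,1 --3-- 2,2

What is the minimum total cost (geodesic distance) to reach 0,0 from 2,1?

Shortest path: 2,1 → 2,0 → 1,0 → 0,0, total weight = 5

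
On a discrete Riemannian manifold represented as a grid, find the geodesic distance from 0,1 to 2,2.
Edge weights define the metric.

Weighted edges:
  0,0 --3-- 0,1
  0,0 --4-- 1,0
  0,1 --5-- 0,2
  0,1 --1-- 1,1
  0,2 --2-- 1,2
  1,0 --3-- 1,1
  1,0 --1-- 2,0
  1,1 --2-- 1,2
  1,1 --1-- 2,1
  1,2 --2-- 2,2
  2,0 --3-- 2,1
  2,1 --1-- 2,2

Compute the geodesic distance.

Shortest path: 0,1 → 1,1 → 2,1 → 2,2, total weight = 3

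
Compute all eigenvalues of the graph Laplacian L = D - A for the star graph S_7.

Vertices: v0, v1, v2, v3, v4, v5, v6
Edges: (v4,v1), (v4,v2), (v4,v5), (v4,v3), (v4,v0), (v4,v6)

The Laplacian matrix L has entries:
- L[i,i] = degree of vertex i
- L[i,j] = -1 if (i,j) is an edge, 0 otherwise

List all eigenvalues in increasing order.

The star S_7 is the complete bipartite graph K_{1,6} (one hub of degree 6, 6 leaves of degree 1). The Laplacian spectrum of K_{p,q} is 0, p (multiplicity q−1), q (multiplicity p−1), p+q. With p = 1, q = 6: 0 once, 1 with multiplicity 5, and 7 once. (Check: trace L = sum of degrees = 12 = 5·1 + 7.)
Laplacian eigenvalues (increasing order): [0.0, 1.0, 1.0, 1.0, 1.0, 1.0, 7.0]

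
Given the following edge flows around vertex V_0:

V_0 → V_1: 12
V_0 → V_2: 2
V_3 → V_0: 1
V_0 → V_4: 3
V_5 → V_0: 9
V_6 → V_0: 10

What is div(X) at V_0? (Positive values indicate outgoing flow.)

Divergence = sum of outgoing flows = 12 + 2 + (-1) + 3 + (-9) + (-10) = -3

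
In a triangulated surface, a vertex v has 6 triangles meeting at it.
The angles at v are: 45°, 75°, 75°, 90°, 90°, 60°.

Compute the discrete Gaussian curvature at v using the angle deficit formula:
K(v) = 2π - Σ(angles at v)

Sum of angles = 435°. K = 360° - 435° = -75°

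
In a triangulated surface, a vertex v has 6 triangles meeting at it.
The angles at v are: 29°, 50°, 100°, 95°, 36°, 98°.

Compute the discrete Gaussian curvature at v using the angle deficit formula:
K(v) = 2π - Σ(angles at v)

Sum of angles = 408°. K = 360° - 408° = -48° = -4π/15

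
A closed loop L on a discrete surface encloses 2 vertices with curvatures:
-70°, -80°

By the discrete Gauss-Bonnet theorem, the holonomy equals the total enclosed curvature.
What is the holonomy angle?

Holonomy = total enclosed curvature = (-70°) + (-80°) = -150°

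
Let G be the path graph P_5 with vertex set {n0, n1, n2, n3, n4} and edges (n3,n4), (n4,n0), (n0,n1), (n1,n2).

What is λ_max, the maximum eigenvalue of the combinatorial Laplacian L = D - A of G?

The path graph P_n has Laplacian eigenvalues λ_k = 2 − 2cos(kπ/n), k = 0, 1, …, n−1. Here n = 5:
k=0: 2 − 2cos(0) = 0.0; k=1: 2 − 2cos(π/5) = 0.382; k=2: 2 − 2cos(2π/5) = 1.382; k=3: 2 − 2cos(3π/5) = 2.618; k=4: 2 − 2cos(4π/5) = 3.618.
Laplacian eigenvalues: [0.0, 0.382, 1.382, 2.618, 3.618]. Largest eigenvalue (spectral radius) = 3.618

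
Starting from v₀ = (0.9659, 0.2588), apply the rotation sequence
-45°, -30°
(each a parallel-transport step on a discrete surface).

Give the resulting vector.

Total rotation: (-45°) + (-30°) = -75°. Final vector: (0.5000, -0.8660)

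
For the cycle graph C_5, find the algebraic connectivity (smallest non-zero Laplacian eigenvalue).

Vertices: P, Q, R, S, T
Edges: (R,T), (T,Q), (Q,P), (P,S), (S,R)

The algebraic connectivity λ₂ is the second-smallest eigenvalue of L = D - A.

The cycle graph C_n has Laplacian eigenvalues λ_k = 2 − 2cos(2πk/n), k = 0, 1, …, n−1. Here n = 5:
k=0: 2 − 2cos(0) = 0.0; k=1: 2 − 2cos(2π/5) = 1.382; k=2: 2 − 2cos(4π/5) = 3.618; k=3: 2 − 2cos(6π/5) = 3.618; k=4: 2 − 2cos(8π/5) = 1.382.
Laplacian eigenvalues: [0.0, 1.382, 1.382, 3.618, 3.618]. Algebraic connectivity (smallest non-zero eigenvalue) = 1.382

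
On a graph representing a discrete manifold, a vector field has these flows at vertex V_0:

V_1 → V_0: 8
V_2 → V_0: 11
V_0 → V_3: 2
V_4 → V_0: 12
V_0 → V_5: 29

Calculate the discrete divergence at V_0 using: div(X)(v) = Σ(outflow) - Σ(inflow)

Divergence = sum of outgoing flows = (-8) + (-11) + 2 + (-12) + 29 = 0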